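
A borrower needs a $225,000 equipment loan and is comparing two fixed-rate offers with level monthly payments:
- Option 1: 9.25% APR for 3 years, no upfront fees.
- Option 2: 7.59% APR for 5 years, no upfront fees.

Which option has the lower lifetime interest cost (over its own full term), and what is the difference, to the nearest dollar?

Option 1 by $12,569

Option 1: at 9.25% the monthly rate is 0.0077083, so the payment is 225,000 × 0.0077083 / (1 − 1.0077083^−36) = $7,181.15.
Total interest on Option 1 = 36 × $7,181.15 − $225,000 = $33,521.40.
Option 2: monthly rate = 7.59%/12 = 0.0063250; payment = 225,000 × 0.0063250 / (1 − (1+0.0063250)^−60) = $4,518.17.
Total interest on Option 2 = 60 × $4,518.17 − $225,000 = $46,090.20.
Option 1 is lower by $12,568.80.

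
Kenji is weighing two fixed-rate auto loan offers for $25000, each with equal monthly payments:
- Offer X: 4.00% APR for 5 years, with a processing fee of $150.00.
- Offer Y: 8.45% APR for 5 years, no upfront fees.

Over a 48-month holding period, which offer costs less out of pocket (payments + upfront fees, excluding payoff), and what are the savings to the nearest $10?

Offer X: at 4.00% the monthly rate is 0.0033333, so the payment is 25,000 × 0.0033333 / (1 − 1.0033333^−60) = $460.41.
Offer Y: at 8.45% the monthly rate is 0.0070417, so the payment is 25,000 × 0.0070417 / (1 − 1.0070417^−60) = $512.31.
Over 48 months: Offer X costs 48 × $460.41 + $150.00 = $22,249.68; Offer Y costs 48 × $512.31 = $24,590.88.
Offer X is cheaper by $24,590.88 − $22,249.68 = $2,341.20.

Offer X by $2,340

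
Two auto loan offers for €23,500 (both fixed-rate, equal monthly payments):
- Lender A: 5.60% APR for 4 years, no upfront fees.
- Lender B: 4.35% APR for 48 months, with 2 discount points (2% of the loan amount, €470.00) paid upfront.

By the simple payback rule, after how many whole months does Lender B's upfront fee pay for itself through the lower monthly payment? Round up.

36 months

Lender A: monthly rate = 5.6%/12 = 0.0046667; payment = 23,500 × 0.0046667 / (1 − (1+0.0046667)^−48) = €547.60.
Lender B: at 4.35% the monthly rate is 0.0036250, so the payment is 23,500 × 0.0036250 / (1 − 1.0036250^−48) = €534.30.
Monthly savings = €547.60 − €534.30 = €13.30.
Break-even = €470.00 / €13.30 = 35.34 → 36 months.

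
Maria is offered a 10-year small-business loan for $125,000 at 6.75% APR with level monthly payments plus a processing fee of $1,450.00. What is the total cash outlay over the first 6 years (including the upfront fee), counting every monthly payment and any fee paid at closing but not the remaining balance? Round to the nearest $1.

$104,792

Monthly rate = 6.75%/12 = 0.0056250; payment = 125,000 × 0.0056250 / (1 − (1+0.0056250)^−120) = $1,435.30.
Total outlay = 72 × $1,435.30 + $1,450.00 = $104,791.60.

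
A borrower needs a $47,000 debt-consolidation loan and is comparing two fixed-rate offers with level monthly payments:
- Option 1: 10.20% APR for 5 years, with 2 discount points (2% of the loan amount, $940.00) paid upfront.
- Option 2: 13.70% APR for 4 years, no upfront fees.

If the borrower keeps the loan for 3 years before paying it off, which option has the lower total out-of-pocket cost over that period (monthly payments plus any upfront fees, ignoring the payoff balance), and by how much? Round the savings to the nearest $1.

Option 1 by $8,925

Option 1: monthly rate = 10.2%/12 = 0.0085000; payment = 47,000 × 0.0085000 / (1 − (1+0.0085000)^−60) = $1,003.24.
Option 2: at 13.70% the monthly rate is 0.0114167, so the payment is 47,000 × 0.0114167 / (1 − 1.0114167^−48) = $1,277.28.
Over 36 months: Option 1 costs 36 × $1,003.24 + $940.00 = $37,056.64; Option 2 costs 36 × $1,277.28 = $45,982.08.
Option 1 is cheaper by $45,982.08 − $37,056.64 = $8,925.44.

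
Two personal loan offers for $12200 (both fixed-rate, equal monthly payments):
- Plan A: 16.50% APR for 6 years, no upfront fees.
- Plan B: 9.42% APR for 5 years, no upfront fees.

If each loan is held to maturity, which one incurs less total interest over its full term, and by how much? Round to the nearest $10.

Plan B by $3,950

Plan A: at 16.50% the monthly rate is 0.0137500, so the payment is 12,200 × 0.0137500 / (1 − 1.0137500^−72) = $268.01.
Total interest on Plan A = 72 × $268.01 − $12,200 = $7,096.72.
Plan B: monthly rate = 9.42%/12 = 0.0078500; payment = 12,200 × 0.0078500 / (1 − (1+0.0078500)^−60) = $255.75.
Total interest on Plan B = 60 × $255.75 − $12,200 = $3,145.00.
Plan B is lower by $3,951.72.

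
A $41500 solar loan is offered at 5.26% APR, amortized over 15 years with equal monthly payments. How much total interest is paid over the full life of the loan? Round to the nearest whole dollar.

Monthly rate = 5.26%/12 = 0.0043833; payment = 41,500 × 0.0043833 / (1 − (1+0.0043833)^−180) = $333.83.
Total paid = 180 × $333.83 = $60,089.40; interest = $60,089.40 − $41,500 = $18,589.40.

$18,589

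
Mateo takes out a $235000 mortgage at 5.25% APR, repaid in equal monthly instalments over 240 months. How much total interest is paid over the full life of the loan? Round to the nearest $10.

Monthly rate = 5.25%/12 = 0.0043750; payment = 235,000 × 0.0043750 / (1 − (1+0.0043750)^−240) = $1,583.53.
Total paid = 240 × $1,583.53 = $380,047.20; interest = $380,047.20 − $235,000 = $145,047.20.

$145,050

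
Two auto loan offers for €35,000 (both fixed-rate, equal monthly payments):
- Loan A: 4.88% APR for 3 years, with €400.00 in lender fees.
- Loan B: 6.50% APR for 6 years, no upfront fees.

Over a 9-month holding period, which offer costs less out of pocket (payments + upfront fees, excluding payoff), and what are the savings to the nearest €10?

Loan A: monthly rate = 4.88%/12 = 0.0040667; payment = 35,000 × 0.0040667 / (1 − (1+0.0040667)^−36) = €1,047.10.
Loan B: monthly rate = 6.5%/12 = 0.0054167; payment = 35,000 × 0.0054167 / (1 − (1+0.0054167)^−72) = €588.35.
Over 9 months: Loan A costs 9 × €1,047.10 + €400.00 = €9,823.90; Loan B costs 9 × €588.35 = €5,295.15.
Loan B is cheaper by €9,823.90 − €5,295.15 = €4,528.75.

Loan B by €4,530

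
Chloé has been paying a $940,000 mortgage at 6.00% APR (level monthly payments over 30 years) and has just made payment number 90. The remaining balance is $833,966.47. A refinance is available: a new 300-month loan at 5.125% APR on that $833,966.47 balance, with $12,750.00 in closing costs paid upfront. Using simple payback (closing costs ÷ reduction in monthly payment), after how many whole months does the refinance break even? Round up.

Current payment = 940,000 × 6%/12 / (1 − (1+0.0050000)^−360) = $5,635.77.
Refinanced payment = 833,966.47 × 0.0042708 / (1 − (1+0.0042708)^−300) = $4,936.21.
Monthly savings = $5,635.77 − $4,936.21 = $699.56.
Break-even = $12,750.00 / $699.56 = 18.23 → 19 months.

19 months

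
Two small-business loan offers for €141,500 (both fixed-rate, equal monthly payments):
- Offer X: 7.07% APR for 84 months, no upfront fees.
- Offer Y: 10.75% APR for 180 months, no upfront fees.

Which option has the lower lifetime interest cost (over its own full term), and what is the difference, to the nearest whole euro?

Offer X: monthly rate = 7.07%/12 = 0.0058917; payment = 141,500 × 0.0058917 / (1 − (1+0.0058917)^−84) = €2,140.46.
Total interest on Offer X = 84 × €2,140.46 − €141,500 = €38,298.64.
Offer Y: at 10.75% the monthly rate is 0.0089583, so the payment is 141,500 × 0.0089583 / (1 − 1.0089583^−180) = €1,586.14.
Total interest on Offer Y = 180 × €1,586.14 − €141,500 = €144,005.20.
Offer X is lower by €105,706.56.

Offer X by €105,707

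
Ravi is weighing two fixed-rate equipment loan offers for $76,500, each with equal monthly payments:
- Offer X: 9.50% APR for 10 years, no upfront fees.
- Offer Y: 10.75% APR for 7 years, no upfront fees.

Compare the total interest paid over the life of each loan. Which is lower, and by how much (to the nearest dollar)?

Offer X: at 9.50% the monthly rate is 0.0079167, so the payment is 76,500 × 0.0079167 / (1 − 1.0079167^−120) = $989.89.
Total interest on Offer X = 120 × $989.89 − $76,500 = $42,286.80.
Offer Y: at 10.75% the monthly rate is 0.0089583, so the payment is 76,500 × 0.0089583 / (1 − 1.0089583^−84) = $1,299.83.
Total interest on Offer Y = 84 × $1,299.83 − $76,500 = $32,685.72.
Offer Y is lower by $9,601.08.

Offer Y by $9,601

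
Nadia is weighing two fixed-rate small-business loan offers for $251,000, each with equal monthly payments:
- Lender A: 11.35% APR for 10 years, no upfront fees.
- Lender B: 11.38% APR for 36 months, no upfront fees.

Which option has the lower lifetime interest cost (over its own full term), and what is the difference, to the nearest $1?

Lender A: monthly rate = 11.35%/12 = 0.0094583; payment = 251,000 × 0.0094583 / (1 − (1+0.0094583)^−120) = $3,507.44.
Total interest on Lender A = 120 × $3,507.44 − $251,000 = $169,892.80.
Lender B: monthly rate = 11.38%/12 = 0.0094833; payment = 251,000 × 0.0094833 / (1 − (1+0.0094833)^−36) = $8,262.66.
Total interest on Lender B = 36 × $8,262.66 − $251,000 = $46,455.76.
Lender B is lower by $123,437.04.

Lender B by $123,437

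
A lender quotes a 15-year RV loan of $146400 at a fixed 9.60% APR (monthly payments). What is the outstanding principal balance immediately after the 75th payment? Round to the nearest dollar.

$108,947

With monthly rate i = 9.6%/12 = 0.0080000, the balance after k of n payments is P · [(1+i)^n − (1+i)^k] / [(1+i)^n − 1].
(1+0.0080000)^180 = 4.19658264 and (1+0.0080000)^75 = 1.81777409, so the balance is 146,400 × (4.19658264 − 1.81777409) / (4.19658264 − 1) = $108,946.84.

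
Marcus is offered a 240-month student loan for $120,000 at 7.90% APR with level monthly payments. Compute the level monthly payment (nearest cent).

$996.27

At 7.90% the monthly rate is 0.0065833, so the payment is 120,000 × 0.0065833 / (1 − 1.0065833^−240) = $996.27.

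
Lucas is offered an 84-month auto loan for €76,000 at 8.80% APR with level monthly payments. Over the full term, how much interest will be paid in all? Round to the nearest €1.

€26,066

Monthly rate = 8.8%/12 = 0.0073333; payment = 76,000 × 0.0073333 / (1 − (1+0.0073333)^−84) = €1,215.07.
Total paid = 84 × €1,215.07 = €102,065.88; interest = €102,065.88 − €76,000 = €26,065.88.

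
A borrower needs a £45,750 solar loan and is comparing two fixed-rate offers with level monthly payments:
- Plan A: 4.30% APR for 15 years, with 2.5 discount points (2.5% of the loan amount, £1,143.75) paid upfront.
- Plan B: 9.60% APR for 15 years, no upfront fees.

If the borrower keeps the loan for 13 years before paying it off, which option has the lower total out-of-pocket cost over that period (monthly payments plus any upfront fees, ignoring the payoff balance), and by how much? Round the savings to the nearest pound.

Plan A by £19,943

Plan A: monthly rate = 4.3%/12 = 0.0035833; payment = 45,750 × 0.0035833 / (1 − (1+0.0035833)^−180) = £345.33.
Plan B: at 9.60% the monthly rate is 0.0080000, so the payment is 45,750 × 0.0080000 / (1 − 1.0080000^−180) = £480.50.
Over 156 months: Plan A costs 156 × £345.33 + £1,143.75 = £55,015.23; Plan B costs 156 × £480.50 = £74,958.00.
Plan A is cheaper by £74,958.00 − £55,015.23 = £19,942.77.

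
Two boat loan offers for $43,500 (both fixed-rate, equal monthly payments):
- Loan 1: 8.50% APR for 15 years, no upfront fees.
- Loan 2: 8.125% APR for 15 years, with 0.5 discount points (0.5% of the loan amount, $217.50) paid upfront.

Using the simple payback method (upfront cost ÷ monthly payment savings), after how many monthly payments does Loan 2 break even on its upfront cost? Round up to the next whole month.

Loan 1: monthly rate = 8.5%/12 = 0.0070833; payment = 43,500 × 0.0070833 / (1 − (1+0.0070833)^−180) = $428.36.
Loan 2: at 8.125% the monthly rate is 0.0067708, so the payment is 43,500 × 0.0067708 / (1 − 1.0067708^−180) = $418.85.
Monthly savings = $428.36 − $418.85 = $9.51.
Break-even = $217.50 / $9.51 = 22.87 → 23 months.

23 months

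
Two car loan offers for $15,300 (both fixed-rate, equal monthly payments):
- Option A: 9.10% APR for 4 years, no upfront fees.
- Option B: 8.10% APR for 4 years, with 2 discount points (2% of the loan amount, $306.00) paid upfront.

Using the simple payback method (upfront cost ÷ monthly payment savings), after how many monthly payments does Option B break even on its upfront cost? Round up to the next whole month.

Option A: monthly rate = 9.1%/12 = 0.0075833; payment = 15,300 × 0.0075833 / (1 − (1+0.0075833)^−48) = $381.47.
Option B: at 8.10% the monthly rate is 0.0067500, so the payment is 15,300 × 0.0067500 / (1 − 1.0067500^−48) = $374.24.
Monthly savings = $381.47 − $374.24 = $7.23.
Break-even = $306.00 / $7.23 = 42.32 → 43 months.

43 months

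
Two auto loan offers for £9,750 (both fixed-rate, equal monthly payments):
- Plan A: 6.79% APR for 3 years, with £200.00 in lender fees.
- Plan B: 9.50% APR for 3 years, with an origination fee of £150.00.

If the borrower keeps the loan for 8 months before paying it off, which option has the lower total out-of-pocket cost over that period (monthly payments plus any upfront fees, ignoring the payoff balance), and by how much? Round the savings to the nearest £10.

Plan A by £50

Plan A: at 6.79% the monthly rate is 0.0056583, so the payment is 9,750 × 0.0056583 / (1 − 1.0056583^−36) = £300.12.
Plan B: monthly rate = 9.5%/12 = 0.0079167; payment = 9,750 × 0.0079167 / (1 − (1+0.0079167)^−36) = £312.32.
Over 8 months: Plan A costs 8 × £300.12 + £200.00 = £2,600.96; Plan B costs 8 × £312.32 + £150.00 = £2,648.56.
Plan A is cheaper by £2,648.56 − £2,600.96 = £47.60.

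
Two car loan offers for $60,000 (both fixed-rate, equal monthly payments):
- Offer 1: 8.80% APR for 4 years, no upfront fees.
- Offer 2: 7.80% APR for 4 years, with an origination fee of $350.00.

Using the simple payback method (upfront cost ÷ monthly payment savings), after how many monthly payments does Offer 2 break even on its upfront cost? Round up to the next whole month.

Offer 1: monthly rate = 8.8%/12 = 0.0073333; payment = 60,000 × 0.0073333 / (1 − (1+0.0073333)^−48) = $1,487.41.
Offer 2: at 7.80% the monthly rate is 0.0065000, so the payment is 60,000 × 0.0065000 / (1 − 1.0065000^−48) = $1,459.15.
Monthly savings = $1,487.41 − $1,459.15 = $28.26.
Break-even = $350.00 / $28.26 = 12.38 → 13 months.

13 months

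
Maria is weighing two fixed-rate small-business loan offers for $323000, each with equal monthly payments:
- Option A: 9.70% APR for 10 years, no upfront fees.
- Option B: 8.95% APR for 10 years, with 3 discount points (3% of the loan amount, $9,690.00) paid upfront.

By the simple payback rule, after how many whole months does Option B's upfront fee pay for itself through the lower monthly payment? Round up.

74 months

Option A: monthly rate = 9.7%/12 = 0.0080833; payment = 323,000 × 0.0080833 / (1 − (1+0.0080833)^−120) = $4,214.99.
Option B: at 8.95% the monthly rate is 0.0074583, so the payment is 323,000 × 0.0074583 / (1 − 1.0074583^−120) = $4,082.89.
Monthly savings = $4,214.99 − $4,082.89 = $132.10.
Break-even = $9,690.00 / $132.10 = 73.35 → 74 months.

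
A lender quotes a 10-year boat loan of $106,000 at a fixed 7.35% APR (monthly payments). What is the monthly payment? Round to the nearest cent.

At 7.35% the monthly rate is 0.0061250, so the payment is 106,000 × 0.0061250 / (1 − 1.0061250^−120) = $1,249.96.

$1,249.96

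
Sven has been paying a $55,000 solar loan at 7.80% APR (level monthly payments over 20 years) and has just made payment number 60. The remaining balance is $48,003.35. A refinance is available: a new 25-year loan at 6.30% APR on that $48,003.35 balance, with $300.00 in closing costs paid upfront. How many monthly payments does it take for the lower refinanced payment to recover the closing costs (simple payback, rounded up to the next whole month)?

Current payment = 55,000 × 7.8%/12 / (1 − (1+0.0065000)^−240) = $453.22.
Refinanced payment = 48,003.35 × 0.0052500 / (1 − (1+0.0052500)^−300) = $318.15.
Monthly savings = $453.22 − $318.15 = $135.07.
Break-even = $300.00 / $135.07 = 2.22 → 3 months.

3 months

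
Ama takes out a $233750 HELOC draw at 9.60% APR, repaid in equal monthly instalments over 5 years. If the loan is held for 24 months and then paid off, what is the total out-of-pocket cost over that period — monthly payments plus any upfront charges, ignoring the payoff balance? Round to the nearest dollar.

$118,095

Monthly rate = 9.6%/12 = 0.0080000; payment = 233,750 × 0.0080000 / (1 − (1+0.0080000)^−60) = $4,920.62.
Total outlay = 24 × $4,920.62 = $118,094.88.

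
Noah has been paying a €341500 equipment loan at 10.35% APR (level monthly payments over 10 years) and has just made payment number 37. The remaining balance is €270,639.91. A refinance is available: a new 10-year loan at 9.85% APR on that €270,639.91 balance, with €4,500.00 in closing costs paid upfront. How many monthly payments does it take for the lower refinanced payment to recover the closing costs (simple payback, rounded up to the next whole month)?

Current payment = 341,500 × 10.35%/12 / (1 − (1+0.0086250)^−120) = €4,579.39.
Refinanced payment = 270,639.91 × 0.0082083 / (1 − (1+0.0082083)^−120) = €3,554.08.
Monthly savings = €4,579.39 − €3,554.08 = €1,025.31.
Break-even = €4,500.00 / €1,025.31 = 4.39 → 5 months.

5 months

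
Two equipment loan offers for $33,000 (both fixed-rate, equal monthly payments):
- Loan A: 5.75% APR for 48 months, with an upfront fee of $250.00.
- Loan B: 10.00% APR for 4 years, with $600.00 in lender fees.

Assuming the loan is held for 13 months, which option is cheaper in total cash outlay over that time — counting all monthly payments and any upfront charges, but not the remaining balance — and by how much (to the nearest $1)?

Loan A by $1,205

Loan A: monthly rate = 5.75%/12 = 0.0047917; payment = 33,000 × 0.0047917 / (1 − (1+0.0047917)^−48) = $771.23.
Loan B: monthly rate = 10%/12 = 0.0083333; payment = 33,000 × 0.0083333 / (1 − (1+0.0083333)^−48) = $836.97.
Over 13 months: Loan A costs 13 × $771.23 + $250.00 = $10,275.99; Loan B costs 13 × $836.97 + $600.00 = $11,480.61.
Loan A is cheaper by $11,480.61 − $10,275.99 = $1,204.62.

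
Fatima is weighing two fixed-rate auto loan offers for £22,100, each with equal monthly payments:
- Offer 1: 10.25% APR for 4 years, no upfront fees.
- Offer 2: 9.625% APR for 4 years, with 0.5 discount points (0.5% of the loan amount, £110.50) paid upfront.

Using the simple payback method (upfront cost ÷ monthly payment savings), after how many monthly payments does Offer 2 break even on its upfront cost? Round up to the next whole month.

17 months

Offer 1: monthly rate = 10.25%/12 = 0.0085417; payment = 22,100 × 0.0085417 / (1 − (1+0.0085417)^−48) = £563.17.
Offer 2: at 9.625% the monthly rate is 0.0080208, so the payment is 22,100 × 0.0080208 / (1 − 1.0080208^−48) = £556.54.
Monthly savings = £563.17 − £556.54 = £6.63.
Break-even = £110.50 / £6.63 = 16.67 → 17 months.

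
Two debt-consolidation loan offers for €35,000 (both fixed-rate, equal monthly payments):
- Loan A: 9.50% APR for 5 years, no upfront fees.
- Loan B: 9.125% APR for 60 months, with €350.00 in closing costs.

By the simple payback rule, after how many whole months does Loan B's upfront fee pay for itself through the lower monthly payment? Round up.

Loan A: monthly rate = 9.5%/12 = 0.0079167; payment = 35,000 × 0.0079167 / (1 − (1+0.0079167)^−60) = €735.07.
Loan B: at 9.125% the monthly rate is 0.0076042, so the payment is 35,000 × 0.0076042 / (1 − 1.0076042^−60) = €728.67.
Monthly savings = €735.07 − €728.67 = €6.40.
Break-even = €350.00 / €6.40 = 54.69 → 55 months.

55 months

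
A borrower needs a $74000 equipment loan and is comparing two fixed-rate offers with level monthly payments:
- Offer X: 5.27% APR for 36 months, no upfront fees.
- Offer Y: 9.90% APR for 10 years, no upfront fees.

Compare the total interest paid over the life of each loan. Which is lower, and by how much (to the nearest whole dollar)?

Offer X: monthly rate = 5.27%/12 = 0.0043917; payment = 74,000 × 0.0043917 / (1 − (1+0.0043917)^−36) = $2,226.83.
Total interest on Offer X = 36 × $2,226.83 − $74,000 = $6,165.88.
Offer Y: at 9.90% the monthly rate is 0.0082500, so the payment is 74,000 × 0.0082500 / (1 − 1.0082500^−120) = $973.82.
Total interest on Offer Y = 120 × $973.82 − $74,000 = $42,858.40.
Offer X is lower by $36,692.52.

Offer X by $36,693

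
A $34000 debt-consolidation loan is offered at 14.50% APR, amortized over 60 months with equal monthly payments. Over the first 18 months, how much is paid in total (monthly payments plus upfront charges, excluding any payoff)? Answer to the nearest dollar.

$14,399

Monthly rate = 14.5%/12 = 0.0120833; payment = 34,000 × 0.0120833 / (1 − (1+0.0120833)^−60) = $799.96.
Total outlay = 18 × $799.96 = $14,399.28.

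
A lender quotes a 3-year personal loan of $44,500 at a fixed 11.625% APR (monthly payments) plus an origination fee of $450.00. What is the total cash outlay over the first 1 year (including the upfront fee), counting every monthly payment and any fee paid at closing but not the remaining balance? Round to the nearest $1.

At 11.625% the monthly rate is 0.0096875, so the payment is 44,500 × 0.0096875 / (1 − 1.0096875^−36) = $1,470.08.
Total outlay = 12 × $1,470.08 + $450.00 = $18,090.96.

$18,091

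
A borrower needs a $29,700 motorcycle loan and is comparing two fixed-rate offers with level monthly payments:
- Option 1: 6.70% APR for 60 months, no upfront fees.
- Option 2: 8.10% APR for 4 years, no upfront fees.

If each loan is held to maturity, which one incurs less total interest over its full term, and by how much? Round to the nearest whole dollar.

Option 2 by $164

Option 1: at 6.70% the monthly rate is 0.0055833, so the payment is 29,700 × 0.0055833 / (1 − 1.0055833^−60) = $583.90.
Total interest on Option 1 = 60 × $583.90 − $29,700 = $5,334.00.
Option 2: monthly rate = 8.1%/12 = 0.0067500; payment = 29,700 × 0.0067500 / (1 − (1+0.0067500)^−48) = $726.46.
Total interest on Option 2 = 48 × $726.46 − $29,700 = $5,170.08.
Option 2 is lower by $163.92.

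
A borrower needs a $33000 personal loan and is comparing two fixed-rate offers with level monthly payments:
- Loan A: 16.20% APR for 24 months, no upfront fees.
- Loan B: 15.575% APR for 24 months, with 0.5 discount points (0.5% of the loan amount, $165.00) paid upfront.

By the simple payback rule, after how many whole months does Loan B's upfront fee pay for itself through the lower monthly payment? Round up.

17 months

Loan A: monthly rate = 16.2%/12 = 0.0135000; payment = 33,000 × 0.0135000 / (1 − (1+0.0135000)^−24) = $1,618.94.
Loan B: monthly rate = 15.575%/12 = 0.0129792; payment = 33,000 × 0.0129792 / (1 − (1+0.0129792)^−24) = $1,609.09.
Monthly savings = $1,618.94 − $1,609.09 = $9.85.
Break-even = $165.00 / $9.85 = 16.75 → 17 months.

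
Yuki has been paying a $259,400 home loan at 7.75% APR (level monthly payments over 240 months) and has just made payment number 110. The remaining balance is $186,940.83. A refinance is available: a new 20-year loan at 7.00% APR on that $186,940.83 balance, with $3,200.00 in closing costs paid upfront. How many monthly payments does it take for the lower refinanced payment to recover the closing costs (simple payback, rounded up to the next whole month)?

5 months

Current payment = 259,400 × 7.75%/12 / (1 − (1+0.0064583)^−240) = $2,129.54.
Refinanced payment = 186,940.83 × 0.0058333 / (1 − (1+0.0058333)^−240) = $1,449.35.
Monthly savings = $2,129.54 − $1,449.35 = $680.19.
Break-even = $3,200.00 / $680.19 = 4.70 → 5 months.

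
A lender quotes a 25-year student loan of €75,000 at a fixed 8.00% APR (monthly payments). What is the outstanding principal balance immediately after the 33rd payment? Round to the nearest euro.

With monthly rate i = 8%/12 = 0.0066667, the balance after k of n payments is P · [(1+i)^n − (1+i)^k] / [(1+i)^n − 1].
(1+0.0066667)^300 = 7.34017596 and (1+0.0066667)^33 = 1.24516731, so the balance is 75,000 × (7.34017596 − 1.24516731) / (7.34017596 − 1) = €72,099.84.

€72,100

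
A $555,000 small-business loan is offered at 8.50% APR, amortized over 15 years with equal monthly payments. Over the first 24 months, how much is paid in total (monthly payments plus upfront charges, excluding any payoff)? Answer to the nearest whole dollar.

$131,167

Monthly rate = 8.5%/12 = 0.0070833; payment = 555,000 × 0.0070833 / (1 − (1+0.0070833)^−180) = $5,465.30.
Total outlay = 24 × $5,465.30 = $131,167.20.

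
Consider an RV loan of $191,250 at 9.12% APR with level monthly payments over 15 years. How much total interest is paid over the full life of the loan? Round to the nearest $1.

$160,373

At 9.12% the monthly rate is 0.0076000, so the payment is 191,250 × 0.0076000 / (1 − 1.0076000^−180) = $1,953.46.
Total paid = 180 × $1,953.46 = $351,622.80; interest = $351,622.80 − $191,250 = $160,372.80.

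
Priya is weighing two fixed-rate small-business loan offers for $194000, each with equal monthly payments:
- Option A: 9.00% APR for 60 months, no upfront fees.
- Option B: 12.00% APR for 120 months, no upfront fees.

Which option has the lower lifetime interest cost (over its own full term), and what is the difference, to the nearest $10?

Option A by $92,370

Option A: monthly rate = 9%/12 = 0.0075000; payment = 194,000 × 0.0075000 / (1 − (1+0.0075000)^−60) = $4,027.12.
Total interest on Option A = 60 × $4,027.12 − $194,000 = $47,627.20.
Option B: monthly rate = 12%/12 = 0.0100000; payment = 194,000 × 0.0100000 / (1 − (1+0.0100000)^−120) = $2,783.34.
Total interest on Option B = 120 × $2,783.34 − $194,000 = $140,000.80.
Option A is lower by $92,373.60.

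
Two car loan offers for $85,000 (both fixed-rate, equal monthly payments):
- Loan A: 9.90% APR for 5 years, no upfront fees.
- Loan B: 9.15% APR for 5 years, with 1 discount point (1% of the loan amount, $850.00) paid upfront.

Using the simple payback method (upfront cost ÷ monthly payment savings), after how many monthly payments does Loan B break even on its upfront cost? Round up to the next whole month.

28 months

Loan A: monthly rate = 9.9%/12 = 0.0082500; payment = 85,000 × 0.0082500 / (1 − (1+0.0082500)^−60) = $1,801.82.
Loan B: at 9.15% the monthly rate is 0.0076250, so the payment is 85,000 × 0.0076250 / (1 − 1.0076250^−60) = $1,770.65.
Monthly savings = $1,801.82 − $1,770.65 = $31.17.
Break-even = $850.00 / $31.17 = 27.27 → 28 months.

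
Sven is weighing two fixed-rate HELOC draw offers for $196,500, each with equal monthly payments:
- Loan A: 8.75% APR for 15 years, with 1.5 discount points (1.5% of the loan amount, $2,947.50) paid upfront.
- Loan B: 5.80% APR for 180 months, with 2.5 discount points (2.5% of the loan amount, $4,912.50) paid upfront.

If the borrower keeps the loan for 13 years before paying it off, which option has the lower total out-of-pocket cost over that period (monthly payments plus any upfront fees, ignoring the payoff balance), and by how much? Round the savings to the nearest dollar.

Loan A: monthly rate = 8.75%/12 = 0.0072917; payment = 196,500 × 0.0072917 / (1 − (1+0.0072917)^−180) = $1,963.92.
Loan B: at 5.80% the monthly rate is 0.0048333, so the payment is 196,500 × 0.0048333 / (1 − 1.0048333^−180) = $1,637.02.
Over 156 months: Loan A costs 156 × $1,963.92 + $2,947.50 = $309,319.02; Loan B costs 156 × $1,637.02 + $4,912.50 = $260,287.62.
Loan B is cheaper by $309,319.02 − $260,287.62 = $49,031.40.

Loan B by $49,031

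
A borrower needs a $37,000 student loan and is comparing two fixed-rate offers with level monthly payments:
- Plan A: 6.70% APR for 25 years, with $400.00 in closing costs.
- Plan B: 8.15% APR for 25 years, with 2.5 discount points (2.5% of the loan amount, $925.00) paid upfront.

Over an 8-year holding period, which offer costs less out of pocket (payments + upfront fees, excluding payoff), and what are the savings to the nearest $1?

Plan A by $3,865

Plan A: monthly rate = 6.7%/12 = 0.0055833; payment = 37,000 × 0.0055833 / (1 − (1+0.0055833)^−300) = $254.47.
Plan B: at 8.15% the monthly rate is 0.0067917, so the payment is 37,000 × 0.0067917 / (1 − 1.0067917^−300) = $289.26.
Over 96 months: Plan A costs 96 × $254.47 + $400.00 = $24,829.12; Plan B costs 96 × $289.26 + $925.00 = $28,693.96.
Plan A is cheaper by $28,693.96 − $24,829.12 = $3,864.84.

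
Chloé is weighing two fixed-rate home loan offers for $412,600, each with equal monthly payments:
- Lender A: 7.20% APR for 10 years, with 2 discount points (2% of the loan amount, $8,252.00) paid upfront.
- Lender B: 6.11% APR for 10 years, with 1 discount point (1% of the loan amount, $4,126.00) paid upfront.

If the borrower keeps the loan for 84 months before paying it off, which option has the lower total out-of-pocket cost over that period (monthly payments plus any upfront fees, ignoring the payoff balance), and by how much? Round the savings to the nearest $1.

Lender A: at 7.20% the monthly rate is 0.0060000, so the payment is 412,600 × 0.0060000 / (1 − 1.0060000^−120) = $4,833.27.
Lender B: at 6.11% the monthly rate is 0.0050917, so the payment is 412,600 × 0.0050917 / (1 − 1.0050917^−120) = $4,603.53.
Over 84 months: Lender A costs 84 × $4,833.27 + $8,252.00 = $414,246.68; Lender B costs 84 × $4,603.53 + $4,126.00 = $390,822.52.
Lender B is cheaper by $414,246.68 − $390,822.52 = $23,424.16.

Lender B by $23,424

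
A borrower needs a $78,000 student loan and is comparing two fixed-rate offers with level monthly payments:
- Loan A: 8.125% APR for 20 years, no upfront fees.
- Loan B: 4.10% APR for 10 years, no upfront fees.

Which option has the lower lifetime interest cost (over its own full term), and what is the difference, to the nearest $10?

Loan B by $62,830

Loan A: monthly rate = 8.125%/12 = 0.0067708; payment = 78,000 × 0.0067708 / (1 − (1+0.0067708)^−240) = $658.50.
Total interest on Loan A = 240 × $658.50 − $78,000 = $80,040.00.
Loan B: monthly rate = 4.1%/12 = 0.0034167; payment = 78,000 × 0.0034167 / (1 − (1+0.0034167)^−120) = $793.42.
Total interest on Loan B = 120 × $793.42 − $78,000 = $17,210.40.
Loan B is lower by $62,829.60.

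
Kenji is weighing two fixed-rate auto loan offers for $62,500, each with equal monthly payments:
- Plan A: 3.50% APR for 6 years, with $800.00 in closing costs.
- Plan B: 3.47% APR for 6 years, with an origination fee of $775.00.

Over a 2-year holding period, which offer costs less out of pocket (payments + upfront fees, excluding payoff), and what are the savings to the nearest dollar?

Plan B by $45

Plan A: at 3.50% the monthly rate is 0.0029167, so the payment is 62,500 × 0.0029167 / (1 − 1.0029167^−72) = $963.65.
Plan B: monthly rate = 3.47%/12 = 0.0028917; payment = 62,500 × 0.0028917 / (1 − (1+0.0028917)^−72) = $962.80.
Over 24 months: Plan A costs 24 × $963.65 + $800.00 = $23,927.60; Plan B costs 24 × $962.80 + $775.00 = $23,882.20.
Plan B is cheaper by $23,927.60 − $23,882.20 = $45.40.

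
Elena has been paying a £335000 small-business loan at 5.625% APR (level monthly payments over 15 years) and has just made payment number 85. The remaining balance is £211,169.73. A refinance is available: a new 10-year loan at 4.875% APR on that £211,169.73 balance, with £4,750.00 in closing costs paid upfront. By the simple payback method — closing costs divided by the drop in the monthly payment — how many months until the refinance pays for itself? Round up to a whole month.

9 months

Current payment = 335,000 × 5.625%/12 / (1 − (1+0.0046875)^−180) = £2,759.50.
Refinanced payment = 211,169.73 × 0.0040625 / (1 − (1+0.0040625)^−120) = £2,226.90.
Monthly savings = £2,759.50 − £2,226.90 = £532.60.
Break-even = £4,750.00 / £532.60 = 8.92 → 9 months.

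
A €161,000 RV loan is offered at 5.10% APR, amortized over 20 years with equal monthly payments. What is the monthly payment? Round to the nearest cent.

Monthly rate = 5.1%/12 = 0.0042500; payment = 161,000 × 0.0042500 / (1 − (1+0.0042500)^−240) = €1,071.44.

€1,071.44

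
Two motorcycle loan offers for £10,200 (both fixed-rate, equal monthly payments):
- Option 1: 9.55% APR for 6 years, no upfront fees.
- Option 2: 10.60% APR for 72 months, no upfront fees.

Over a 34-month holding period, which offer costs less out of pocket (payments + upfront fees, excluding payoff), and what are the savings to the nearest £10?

Option 1: monthly rate = 9.55%/12 = 0.0079583; payment = 10,200 × 0.0079583 / (1 − (1+0.0079583)^−72) = £186.66.
Option 2: monthly rate = 10.6%/12 = 0.0088333; payment = 10,200 × 0.0088333 / (1 − (1+0.0088333)^−72) = £192.06.
Over 34 months: Option 1 costs 34 × £186.66 = £6,346.44; Option 2 costs 34 × £192.06 = £6,530.04.
Option 1 is cheaper by £6,530.04 − £6,346.44 = £183.60.

Option 1 by £180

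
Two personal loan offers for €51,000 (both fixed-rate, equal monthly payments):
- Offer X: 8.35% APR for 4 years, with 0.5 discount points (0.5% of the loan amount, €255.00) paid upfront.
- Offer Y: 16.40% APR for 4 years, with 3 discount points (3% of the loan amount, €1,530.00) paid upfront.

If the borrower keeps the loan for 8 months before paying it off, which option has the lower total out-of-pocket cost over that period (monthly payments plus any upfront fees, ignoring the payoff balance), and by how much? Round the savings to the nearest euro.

Offer X by €2,894

Offer X: at 8.35% the monthly rate is 0.0069583, so the payment is 51,000 × 0.0069583 / (1 − 1.0069583^−48) = €1,253.45.
Offer Y: at 16.40% the monthly rate is 0.0136667, so the payment is 51,000 × 0.0136667 / (1 − 1.0136667^−48) = €1,455.82.
Over 8 months: Offer X costs 8 × €1,253.45 + €255.00 = €10,282.60; Offer Y costs 8 × €1,455.82 + €1,530.00 = €13,176.56.
Offer X is cheaper by €13,176.56 − €10,282.60 = €2,893.96.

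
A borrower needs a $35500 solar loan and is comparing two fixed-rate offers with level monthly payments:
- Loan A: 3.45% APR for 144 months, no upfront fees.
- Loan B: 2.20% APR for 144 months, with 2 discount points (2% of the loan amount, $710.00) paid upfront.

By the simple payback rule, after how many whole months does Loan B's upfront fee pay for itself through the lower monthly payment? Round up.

35 months

Loan A: monthly rate = 3.45%/12 = 0.0028750; payment = 35,500 × 0.0028750 / (1 − (1+0.0028750)^−144) = $301.42.
Loan B: monthly rate = 2.2%/12 = 0.0018333; payment = 35,500 × 0.0018333 / (1 − (1+0.0018333)^−144) = $280.72.
Monthly savings = $301.42 − $280.72 = $20.70.
Break-even = $710.00 / $20.70 = 34.30 → 35 months.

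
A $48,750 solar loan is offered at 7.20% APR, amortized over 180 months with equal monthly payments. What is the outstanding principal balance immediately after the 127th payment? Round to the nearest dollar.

With monthly rate i = 7.2%/12 = 0.0060000, the balance after k of n payments is P · [(1+i)^n − (1+i)^k] / [(1+i)^n − 1].
(1+0.0060000)^180 = 2.93519210 and (1+0.0060000)^127 = 2.13768422, so the balance is 48,750 × (2.93519210 − 2.13768422) / (2.93519210 − 1) = $20,090.26.

$20,090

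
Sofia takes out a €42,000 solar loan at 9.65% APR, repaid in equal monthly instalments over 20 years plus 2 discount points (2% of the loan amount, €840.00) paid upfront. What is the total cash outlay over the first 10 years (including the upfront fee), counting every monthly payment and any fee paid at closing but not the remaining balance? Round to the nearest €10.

Monthly rate = 9.65%/12 = 0.0080417; payment = 42,000 × 0.0080417 / (1 − (1+0.0080417)^−240) = €395.62.
Total outlay = 120 × €395.62 + €840.00 = €48,314.40.

€48,310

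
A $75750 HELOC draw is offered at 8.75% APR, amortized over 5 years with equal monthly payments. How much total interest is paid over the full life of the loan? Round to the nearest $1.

At 8.75% the monthly rate is 0.0072917, so the payment is 75,750 × 0.0072917 / (1 − 1.0072917^−60) = $1,563.27.
Total paid = 60 × $1,563.27 = $93,796.20; interest = $93,796.20 − $75,750 = $18,046.20.

$18,046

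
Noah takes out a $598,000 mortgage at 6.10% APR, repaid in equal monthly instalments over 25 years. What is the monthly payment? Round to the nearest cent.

$3,889.56

Monthly rate = 6.1%/12 = 0.0050833; payment = 598,000 × 0.0050833 / (1 − (1+0.0050833)^−300) = $3,889.56.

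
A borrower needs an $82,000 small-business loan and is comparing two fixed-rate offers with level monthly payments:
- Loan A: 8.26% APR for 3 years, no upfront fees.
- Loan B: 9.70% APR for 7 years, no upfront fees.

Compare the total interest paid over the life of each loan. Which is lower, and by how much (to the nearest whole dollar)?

Loan A: monthly rate = 8.26%/12 = 0.0068833; payment = 82,000 × 0.0068833 / (1 − (1+0.0068833)^−36) = $2,579.43.
Total interest on Loan A = 36 × $2,579.43 − $82,000 = $10,859.48.
Loan B: at 9.70% the monthly rate is 0.0080833, so the payment is 82,000 × 0.0080833 / (1 − 1.0080833^−84) = $1,348.62.
Total interest on Loan B = 84 × $1,348.62 − $82,000 = $31,284.08.
Loan A is lower by $20,424.60.

Loan A by $20,425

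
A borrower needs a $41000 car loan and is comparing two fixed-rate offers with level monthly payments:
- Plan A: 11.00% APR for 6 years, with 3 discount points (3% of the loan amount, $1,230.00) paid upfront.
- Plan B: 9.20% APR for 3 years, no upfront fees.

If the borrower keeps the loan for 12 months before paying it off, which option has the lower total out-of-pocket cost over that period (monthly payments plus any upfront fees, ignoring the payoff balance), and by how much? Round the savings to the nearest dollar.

Plan A: at 11.00% the monthly rate is 0.0091667, so the payment is 41,000 × 0.0091667 / (1 − 1.0091667^−72) = $780.40.
Plan B: at 9.20% the monthly rate is 0.0076667, so the payment is 41,000 × 0.0076667 / (1 − 1.0076667^−36) = $1,307.61.
Over 12 months: Plan A costs 12 × $780.40 + $1,230.00 = $10,594.80; Plan B costs 12 × $1,307.61 = $15,691.32.
Plan A is cheaper by $15,691.32 − $10,594.80 = $5,096.52.

Plan A by $5,097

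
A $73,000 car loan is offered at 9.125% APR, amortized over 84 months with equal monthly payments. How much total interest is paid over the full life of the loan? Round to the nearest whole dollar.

$26,048

At 9.125% the monthly rate is 0.0076042, so the payment is 73,000 × 0.0076042 / (1 − 1.0076042^−84) = $1,179.14.
Total paid = 84 × $1,179.14 = $99,047.76; interest = $99,047.76 − $73,000 = $26,047.76.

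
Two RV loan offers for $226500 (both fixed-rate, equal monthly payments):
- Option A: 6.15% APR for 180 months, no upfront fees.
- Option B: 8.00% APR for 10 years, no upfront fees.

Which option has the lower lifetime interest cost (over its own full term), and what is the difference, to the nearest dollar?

Option A: at 6.15% the monthly rate is 0.0051250, so the payment is 226,500 × 0.0051250 / (1 − 1.0051250^−180) = $1,929.74.
Total interest on Option A = 180 × $1,929.74 − $226,500 = $120,853.20.
Option B: monthly rate = 8%/12 = 0.0066667; payment = 226,500 × 0.0066667 / (1 − (1+0.0066667)^−120) = $2,748.07.
Total interest on Option B = 120 × $2,748.07 − $226,500 = $103,268.40.
Option B is lower by $17,584.80.

Option B by $17,585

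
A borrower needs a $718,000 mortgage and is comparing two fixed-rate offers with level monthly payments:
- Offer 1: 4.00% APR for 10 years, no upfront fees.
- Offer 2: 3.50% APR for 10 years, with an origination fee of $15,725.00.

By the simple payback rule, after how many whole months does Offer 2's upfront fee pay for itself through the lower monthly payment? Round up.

93 months

Offer 1: at 4.00% the monthly rate is 0.0033333, so the payment is 718,000 × 0.0033333 / (1 − 1.0033333^−120) = $7,269.40.
Offer 2: at 3.50% the monthly rate is 0.0029167, so the payment is 718,000 × 0.0029167 / (1 − 1.0029167^−120) = $7,100.01.
Monthly savings = $7,269.40 − $7,100.01 = $169.39.
Break-even = $15,725.00 / $169.39 = 92.83 → 93 months.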